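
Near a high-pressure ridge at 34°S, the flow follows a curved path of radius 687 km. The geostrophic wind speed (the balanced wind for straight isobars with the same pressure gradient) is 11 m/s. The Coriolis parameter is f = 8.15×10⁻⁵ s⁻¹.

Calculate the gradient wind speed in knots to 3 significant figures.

Around a high, pressure-gradient force acts outward with centrifugal, so Coriolis balances both:
fV = (1/ρ)|∂P/∂n| + V²/R  →  V² − fR·V + fR·V_g = 0
With fR = 8.15×10⁻⁵ × 687×10³ m = 56.0 m/s:
V = [fR − √((fR)² − 4 fR V_g)]/2 = [56.0 − √(56.0² − 4×56.0×11)]/2 = 15 m/s
Supergeostrophic (V > V_g = 11 m/s), as expected around a high.
Converting: 15 m/s × 1.944 = 29.2 knots

29.2 knots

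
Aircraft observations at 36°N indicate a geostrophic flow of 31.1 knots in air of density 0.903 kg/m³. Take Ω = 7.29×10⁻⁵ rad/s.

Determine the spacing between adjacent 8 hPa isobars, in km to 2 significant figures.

650 km

Coriolis parameter at 36°N:
f = 2Ω sin φ = 2 × 7.29×10⁻⁵ × sin 36° = 8.57×10⁻⁵ s⁻¹
Wind speed in SI: 31.1 knots = 16.0 m/s
Geostrophic balance rearranged: |∂P/∂n| = f ρ V_g
|∂P/∂n| = 8.57×10⁻⁵ × 0.903 × 16.0 = 1.24×10⁻³ Pa/m
Isobar spacing: Δn = ΔP/|∂P/∂n| = 800 Pa / 1.24×10⁻³ Pa/m = 646141 m ≈ 650 km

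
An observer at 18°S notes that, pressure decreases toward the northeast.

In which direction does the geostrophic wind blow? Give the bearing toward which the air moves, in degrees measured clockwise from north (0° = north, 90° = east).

315°

The pressure-gradient force points toward the northeast (bearing 045°).
Geostrophic balance: in the Southern Hemisphere the Coriolis force deflects motion to the left, so the geostrophic wind blows 90° to the left of the pressure-gradient force (low pressure on the right).
Rotating 045° by 90° counterclockwise gives 315° — the wind blows toward the northwest.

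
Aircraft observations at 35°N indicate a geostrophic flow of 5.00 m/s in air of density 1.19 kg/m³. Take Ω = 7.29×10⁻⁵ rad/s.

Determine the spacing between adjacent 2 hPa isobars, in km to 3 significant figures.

Coriolis parameter at 35°N:
f = 2Ω sin φ = 2 × 7.29×10⁻⁵ × sin 35° = 8.36×10⁻⁵ s⁻¹
Geostrophic balance rearranged: |∂P/∂n| = f ρ V_g
|∂P/∂n| = 8.36×10⁻⁵ × 1.19 × 5.00 = 4.98×10⁻⁴ Pa/m
Isobar spacing: Δn = ΔP/|∂P/∂n| = 200 Pa / 4.98×10⁻⁴ Pa/m = 401943 m ≈ 402 km

402 km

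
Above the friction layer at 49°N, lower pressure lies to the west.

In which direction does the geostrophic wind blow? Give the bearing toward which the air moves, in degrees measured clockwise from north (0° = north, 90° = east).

000°

The pressure-gradient force points toward the west (bearing 270°).
Geostrophic balance: in the Northern Hemisphere the Coriolis force deflects motion to the right, so the geostrophic wind blows 90° to the right of the pressure-gradient force (low pressure on the left).
Rotating 270° by 90° clockwise gives 000° — the wind blows toward the north.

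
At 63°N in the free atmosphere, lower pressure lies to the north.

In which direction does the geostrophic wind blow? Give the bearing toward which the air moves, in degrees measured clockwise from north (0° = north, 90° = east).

090°

The pressure-gradient force points toward the north (bearing 000°).
Geostrophic balance: in the Northern Hemisphere the Coriolis force deflects motion to the right, so the geostrophic wind blows 90° to the right of the pressure-gradient force (low pressure on the left).
Rotating 000° by 90° clockwise gives 090° — the wind blows toward the east.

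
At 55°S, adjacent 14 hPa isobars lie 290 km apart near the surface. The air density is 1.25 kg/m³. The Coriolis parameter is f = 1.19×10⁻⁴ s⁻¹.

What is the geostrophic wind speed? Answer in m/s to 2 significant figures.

Pressure gradient: |∂P/∂n| = 1400 Pa / 290000 m = 4.83×10⁻³ Pa/m
Geostrophic balance (pressure-gradient force = Coriolis force):
V_g = (1/(fρ)) |∂P/∂n| = 4.83×10⁻³ / (1.19×10⁻⁴ × 1.25) = 32.5 m/s

32 m/s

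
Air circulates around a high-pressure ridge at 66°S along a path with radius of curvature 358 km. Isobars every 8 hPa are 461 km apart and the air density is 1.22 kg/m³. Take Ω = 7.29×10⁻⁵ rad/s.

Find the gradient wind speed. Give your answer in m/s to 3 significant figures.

16.1 m/s

Coriolis parameter at 66°S:
f = 2Ω sin φ = 2 × 7.29×10⁻⁵ × sin 66° = 1.33×10⁻⁴ s⁻¹
Pressure gradient: |∂P/∂n| = 800 Pa / 461000 m = 1.74×10⁻³ Pa/m
Geostrophic speed: V_g = |∂P/∂n|/(fρ) = 1.74×10⁻³/(1.33×10⁻⁴ × 1.22) = 10.7 m/s
Around a high, pressure-gradient force acts outward with centrifugal, so Coriolis balances both:
fV = (1/ρ)|∂P/∂n| + V²/R  →  V² − fR·V + fR·V_g = 0
With fR = 1.33×10⁻⁴ × 358×10³ m = 47.7 m/s:
V = [fR − √((fR)² − 4 fR V_g)]/2 = [47.7 − √(47.7² − 4×47.7×10.7)]/2 = 16.1 m/s
Supergeostrophic (V > V_g = 10.7 m/s), as expected around a high.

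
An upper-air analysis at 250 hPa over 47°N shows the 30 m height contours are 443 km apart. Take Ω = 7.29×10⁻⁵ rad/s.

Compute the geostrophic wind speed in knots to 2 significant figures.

12 knots

Coriolis parameter at 47°N:
f = 2Ω sin φ = 2 × 7.29×10⁻⁵ × sin 47° = 1.07×10⁻⁴ s⁻¹
Height gradient: |∂Z/∂n| = 30 m / 443000 m = 6.77×10⁻⁵
On a pressure surface, geostrophic balance gives V_g = (g/f)|∂Z/∂n|:
V_g = 9.81 × 6.77×10⁻⁵ / 1.07×10⁻⁴ = 6.23 m/s
Converting: 6.23 m/s × 1.944 = 12 knots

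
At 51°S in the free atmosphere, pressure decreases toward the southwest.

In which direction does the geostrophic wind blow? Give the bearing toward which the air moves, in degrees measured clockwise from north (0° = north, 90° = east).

The pressure-gradient force points toward the southwest (bearing 225°).
Geostrophic balance: in the Southern Hemisphere the Coriolis force deflects motion to the left, so the geostrophic wind blows 90° to the left of the pressure-gradient force (low pressure on the right).
Rotating 225° by 90° counterclockwise gives 135° — the wind blows toward the southeast.

135°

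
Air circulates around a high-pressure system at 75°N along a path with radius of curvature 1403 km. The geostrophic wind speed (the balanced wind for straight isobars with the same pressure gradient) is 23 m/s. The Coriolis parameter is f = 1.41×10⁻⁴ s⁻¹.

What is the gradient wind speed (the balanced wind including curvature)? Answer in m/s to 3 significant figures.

Around a high, pressure-gradient force acts outward with centrifugal, so Coriolis balances both:
fV = (1/ρ)|∂P/∂n| + V²/R  →  V² − fR·V + fR·V_g = 0
With fR = 1.41×10⁻⁴ × 1403×10³ m = 198 m/s:
V = [fR − √((fR)² − 4 fR V_g)]/2 = [198 − √(198² − 4×198×23)]/2 = 26.6 m/s
Supergeostrophic (V > V_g = 23 m/s), as expected around a high.

26.6 m/s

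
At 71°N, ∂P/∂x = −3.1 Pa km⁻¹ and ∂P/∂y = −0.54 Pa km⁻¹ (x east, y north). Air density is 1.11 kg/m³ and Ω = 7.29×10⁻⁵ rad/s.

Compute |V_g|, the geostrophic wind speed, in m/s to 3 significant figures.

20.6 m/s

Coriolis parameter at 71°N:
f = 2Ω sin φ = 2 × 7.29×10⁻⁵ × sin 71° = 1.38×10⁻⁴ s⁻¹
Component geostrophic relations (x east, y north):
u_g = −(1/(fρ)) ∂P/∂y,  v_g = (1/(fρ)) ∂P/∂x
u_g = −(−0.54×10⁻³)/(1.38×10⁻⁴ × 1.11) = 3.53 m/s;  v_g = (−3.1×10⁻³)/(1.38×10⁻⁴ × 1.11) = −20.3 m/s
|V_g| = √(u_g² + v_g²) = 20.6 m/s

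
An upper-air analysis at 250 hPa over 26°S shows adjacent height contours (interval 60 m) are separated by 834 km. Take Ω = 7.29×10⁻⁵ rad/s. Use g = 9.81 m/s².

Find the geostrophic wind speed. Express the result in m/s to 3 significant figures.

11.0 m/s

Coriolis parameter at 26°S:
f = 2Ω sin φ = 2 × 7.29×10⁻⁵ × sin 26° = 6.39×10⁻⁵ s⁻¹
Height gradient: |∂Z/∂n| = 60 m / 834000 m = 7.19×10⁻⁵
On a pressure surface, geostrophic balance gives V_g = (g/f)|∂Z/∂n|:
V_g = 9.81 × 7.19×10⁻⁵ / 6.39×10⁻⁵ = 11.0 m/s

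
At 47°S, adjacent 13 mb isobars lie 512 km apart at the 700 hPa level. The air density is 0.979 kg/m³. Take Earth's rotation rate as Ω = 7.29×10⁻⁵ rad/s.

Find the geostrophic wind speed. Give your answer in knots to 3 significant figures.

Coriolis parameter at 47°S:
f = 2Ω sin φ = 2 × 7.29×10⁻⁵ × sin 47° = 1.07×10⁻⁴ s⁻¹
Pressure gradient: |∂P/∂n| = 1300 Pa / 512000 m = 2.54×10⁻³ Pa/m
Geostrophic balance (pressure-gradient force = Coriolis force):
V_g = (1/(fρ)) |∂P/∂n| = 2.54×10⁻³ / (1.07×10⁻⁴ × 0.979) = 24.3 m/s
Converting: 24.3 m/s × 1.944 = 47.3 knots

47.3 knots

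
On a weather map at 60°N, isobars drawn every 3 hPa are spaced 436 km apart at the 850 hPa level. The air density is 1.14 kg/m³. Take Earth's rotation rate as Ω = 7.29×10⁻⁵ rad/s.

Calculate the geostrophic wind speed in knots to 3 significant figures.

Coriolis parameter at 60°N:
f = 2Ω sin φ = 2 × 7.29×10⁻⁵ × sin 60° = 1.26×10⁻⁴ s⁻¹
Pressure gradient: |∂P/∂n| = 300 Pa / 436000 m = 6.88×10⁻⁴ Pa/m
Geostrophic balance (pressure-gradient force = Coriolis force):
V_g = (1/(fρ)) |∂P/∂n| = 6.88×10⁻⁴ / (1.26×10⁻⁴ × 1.14) = 4.78 m/s
Converting: 4.78 m/s × 1.944 = 9.29 knots

9.29 knots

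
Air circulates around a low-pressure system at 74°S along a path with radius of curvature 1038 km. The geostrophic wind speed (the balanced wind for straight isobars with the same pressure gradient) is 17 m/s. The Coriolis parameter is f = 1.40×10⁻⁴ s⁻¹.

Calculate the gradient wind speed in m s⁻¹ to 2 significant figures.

Around a low, centrifugal force acts outward with Coriolis, so pressure-gradient force balances both:
(1/ρ)|∂P/∂n| = fV + V²/R  →  V² + fR·V − fR·V_g = 0
With fR = 1.40×10⁻⁴ × 1038×10³ m = 145 m/s:
V = [−fR + √((fR)² + 4 fR V_g)]/2 = [−145 + √(145² + 4×145×17)]/2 = 15.4 m/s
Subgeostrophic (V < V_g = 17 m/s), as expected around a low.

15 m s⁻¹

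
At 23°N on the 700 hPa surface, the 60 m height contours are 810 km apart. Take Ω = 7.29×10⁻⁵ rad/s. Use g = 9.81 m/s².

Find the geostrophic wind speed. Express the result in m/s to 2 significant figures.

13 m/s

Coriolis parameter at 23°N:
f = 2Ω sin φ = 2 × 7.29×10⁻⁵ × sin 23° = 5.70×10⁻⁵ s⁻¹
Height gradient: |∂Z/∂n| = 60 m / 810000 m = 7.41×10⁻⁵
On a pressure surface, geostrophic balance gives V_g = (g/f)|∂Z/∂n|:
V_g = 9.81 × 7.41×10⁻⁵ / 5.70×10⁻⁵ = 12.8 m/s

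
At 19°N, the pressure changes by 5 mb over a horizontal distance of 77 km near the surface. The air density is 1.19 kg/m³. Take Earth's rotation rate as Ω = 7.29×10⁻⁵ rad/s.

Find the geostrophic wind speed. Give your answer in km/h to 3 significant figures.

Coriolis parameter at 19°N:
f = 2Ω sin φ = 2 × 7.29×10⁻⁵ × sin 19° = 4.75×10⁻⁵ s⁻¹
Pressure gradient: |∂P/∂n| = 500 Pa / 77000 m = 6.49×10⁻³ Pa/m
Geostrophic balance (pressure-gradient force = Coriolis force):
V_g = (1/(fρ)) |∂P/∂n| = 6.49×10⁻³ / (4.75×10⁻⁵ × 1.19) = 115 m/s
Converting: 115 m/s × 3.6 = 414 km/h

414 km/h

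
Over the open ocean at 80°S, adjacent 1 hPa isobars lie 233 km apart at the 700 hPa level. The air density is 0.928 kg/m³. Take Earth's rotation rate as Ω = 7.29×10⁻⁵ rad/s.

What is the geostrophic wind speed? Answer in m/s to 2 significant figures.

Coriolis parameter at 80°S:
f = 2Ω sin φ = 2 × 7.29×10⁻⁵ × sin 80° = 1.44×10⁻⁴ s⁻¹
Pressure gradient: |∂P/∂n| = 100 Pa / 233000 m = 4.29×10⁻⁴ Pa/m
Geostrophic balance (pressure-gradient force = Coriolis force):
V_g = (1/(fρ)) |∂P/∂n| = 4.29×10⁻⁴ / (1.44×10⁻⁴ × 0.928) = 3.22 m/s

3.2 m/s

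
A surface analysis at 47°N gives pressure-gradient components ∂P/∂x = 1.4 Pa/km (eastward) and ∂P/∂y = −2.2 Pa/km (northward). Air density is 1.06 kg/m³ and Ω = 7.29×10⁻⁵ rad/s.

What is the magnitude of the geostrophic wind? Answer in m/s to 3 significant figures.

23.1 m/s

Coriolis parameter at 47°N:
f = 2Ω sin φ = 2 × 7.29×10⁻⁵ × sin 47° = 1.07×10⁻⁴ s⁻¹
Component geostrophic relations (x east, y north):
u_g = −(1/(fρ)) ∂P/∂y,  v_g = (1/(fρ)) ∂P/∂x
u_g = −(−2.2×10⁻³)/(1.07×10⁻⁴ × 1.06) = 19.5 m/s;  v_g = (1.4×10⁻³)/(1.07×10⁻⁴ × 1.06) = 12.4 m/s
|V_g| = √(u_g² + v_g²) = 23.1 m/s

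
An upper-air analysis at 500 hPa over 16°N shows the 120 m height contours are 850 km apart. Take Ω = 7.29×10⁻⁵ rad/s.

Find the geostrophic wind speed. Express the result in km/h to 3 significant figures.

Coriolis parameter at 16°N:
f = 2Ω sin φ = 2 × 7.29×10⁻⁵ × sin 16° = 4.02×10⁻⁵ s⁻¹
Height gradient: |∂Z/∂n| = 120 m / 850000 m = 1.41×10⁻⁴
On a pressure surface, geostrophic balance gives V_g = (g/f)|∂Z/∂n|:
V_g = 9.81 × 1.41×10⁻⁴ / 4.02×10⁻⁵ = 34.5 m/s
Converting: 34.5 m/s × 3.6 = 124 km/h

124 km/h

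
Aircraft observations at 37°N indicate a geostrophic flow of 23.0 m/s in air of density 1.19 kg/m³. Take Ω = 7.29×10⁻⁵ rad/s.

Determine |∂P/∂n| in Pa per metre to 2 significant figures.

2.4×10⁻³ Pa/m

Coriolis parameter at 37°N:
f = 2Ω sin φ = 2 × 7.29×10⁻⁵ × sin 37° = 8.77×10⁻⁵ s⁻¹
Geostrophic balance rearranged: |∂P/∂n| = f ρ V_g
|∂P/∂n| = 8.77×10⁻⁵ × 1.19 × 23.0 = 2.40×10⁻³ Pa/m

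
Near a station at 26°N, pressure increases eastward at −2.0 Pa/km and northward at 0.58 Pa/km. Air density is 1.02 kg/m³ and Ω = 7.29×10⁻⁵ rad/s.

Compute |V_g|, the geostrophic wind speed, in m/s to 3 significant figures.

Coriolis parameter at 26°N:
f = 2Ω sin φ = 2 × 7.29×10⁻⁵ × sin 26° = 6.39×10⁻⁵ s⁻¹
Component geostrophic relations (x east, y north):
u_g = −(1/(fρ)) ∂P/∂y,  v_g = (1/(fρ)) ∂P/∂x
u_g = −(0.58×10⁻³)/(6.39×10⁻⁵ × 1.02) = −8.90 m/s;  v_g = (−2.0×10⁻³)/(6.39×10⁻⁵ × 1.02) = −30.7 m/s
|V_g| = √(u_g² + v_g²) = 31.9 m/s

31.9 m/s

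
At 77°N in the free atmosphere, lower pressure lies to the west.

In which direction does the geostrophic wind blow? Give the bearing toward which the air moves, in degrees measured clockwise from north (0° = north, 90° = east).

The pressure-gradient force points toward the west (bearing 270°).
Geostrophic balance: in the Northern Hemisphere the Coriolis force deflects motion to the right, so the geostrophic wind blows 90° to the right of the pressure-gradient force (low pressure on the left).
Rotating 270° by 90° clockwise gives 000° — the wind blows toward the north.

000°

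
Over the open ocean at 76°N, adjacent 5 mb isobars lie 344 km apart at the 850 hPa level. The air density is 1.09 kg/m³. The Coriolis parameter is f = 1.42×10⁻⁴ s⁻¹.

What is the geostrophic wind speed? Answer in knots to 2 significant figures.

Pressure gradient: |∂P/∂n| = 500 Pa / 344000 m = 1.45×10⁻³ Pa/m
Geostrophic balance (pressure-gradient force = Coriolis force):
V_g = (1/(fρ)) |∂P/∂n| = 1.45×10⁻³ / (1.42×10⁻⁴ × 1.09) = 9.39 m/s
Converting: 9.39 m/s × 1.944 = 18 knots

18 knots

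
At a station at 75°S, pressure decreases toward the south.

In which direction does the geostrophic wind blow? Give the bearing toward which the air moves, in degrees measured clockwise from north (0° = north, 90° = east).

090°

The pressure-gradient force points toward the south (bearing 180°).
Geostrophic balance: in the Southern Hemisphere the Coriolis force deflects motion to the left, so the geostrophic wind blows 90° to the left of the pressure-gradient force (low pressure on the right).
Rotating 180° by 90° counterclockwise gives 090° — the wind blows toward the east.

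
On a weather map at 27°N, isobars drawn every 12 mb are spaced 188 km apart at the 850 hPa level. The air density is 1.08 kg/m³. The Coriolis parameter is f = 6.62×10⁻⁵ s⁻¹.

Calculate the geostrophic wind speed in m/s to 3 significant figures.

Pressure gradient: |∂P/∂n| = 1200 Pa / 188000 m = 6.38×10⁻³ Pa/m
Geostrophic balance (pressure-gradient force = Coriolis force):
V_g = (1/(fρ)) |∂P/∂n| = 6.38×10⁻³ / (6.62×10⁻⁵ × 1.08) = 89.3 m/s

89.3 m/s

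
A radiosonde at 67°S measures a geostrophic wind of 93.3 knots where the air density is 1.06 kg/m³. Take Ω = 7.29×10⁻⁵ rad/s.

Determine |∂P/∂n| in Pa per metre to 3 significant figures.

Coriolis parameter at 67°S:
f = 2Ω sin φ = 2 × 7.29×10⁻⁵ × sin 67° = 1.34×10⁻⁴ s⁻¹
Wind speed in SI: 93.3 knots = 48.0 m/s
Geostrophic balance rearranged: |∂P/∂n| = f ρ V_g
|∂P/∂n| = 1.34×10⁻⁴ × 1.06 × 48.0 = 6.83×10⁻³ Pa/m

6.83×10⁻³ Pa/m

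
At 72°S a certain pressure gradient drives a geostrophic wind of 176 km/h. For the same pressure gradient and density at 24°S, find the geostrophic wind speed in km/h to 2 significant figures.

410 km/h

With the same pressure gradient and density, V_g ∝ 1/f ∝ 1/sin φ.
V₂ = V₁ · sin φ₁ / sin φ₂ = 176 × sin 72° / sin 24°
V₂ = 176 × 0.9511/0.4067 = 410 km/h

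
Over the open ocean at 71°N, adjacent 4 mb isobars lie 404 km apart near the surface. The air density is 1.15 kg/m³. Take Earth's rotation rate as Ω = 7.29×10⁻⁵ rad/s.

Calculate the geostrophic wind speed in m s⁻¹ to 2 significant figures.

6.2 m s⁻¹

Coriolis parameter at 71°N:
f = 2Ω sin φ = 2 × 7.29×10⁻⁵ × sin 71° = 1.38×10⁻⁴ s⁻¹
Pressure gradient: |∂P/∂n| = 400 Pa / 404000 m = 9.90×10⁻⁴ Pa/m
Geostrophic balance (pressure-gradient force = Coriolis force):
V_g = (1/(fρ)) |∂P/∂n| = 9.90×10⁻⁴ / (1.38×10⁻⁴ × 1.15) = 6.25 m/s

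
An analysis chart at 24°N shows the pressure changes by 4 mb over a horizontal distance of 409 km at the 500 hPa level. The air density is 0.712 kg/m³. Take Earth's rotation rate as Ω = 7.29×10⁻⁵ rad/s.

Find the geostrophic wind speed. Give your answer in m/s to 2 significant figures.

23 m/s

Coriolis parameter at 24°N:
f = 2Ω sin φ = 2 × 7.29×10⁻⁵ × sin 24° = 5.93×10⁻⁵ s⁻¹
Pressure gradient: |∂P/∂n| = 400 Pa / 409000 m = 9.78×10⁻⁴ Pa/m
Geostrophic balance (pressure-gradient force = Coriolis force):
V_g = (1/(fρ)) |∂P/∂n| = 9.78×10⁻⁴ / (5.93×10⁻⁵ × 0.712) = 23.2 m/s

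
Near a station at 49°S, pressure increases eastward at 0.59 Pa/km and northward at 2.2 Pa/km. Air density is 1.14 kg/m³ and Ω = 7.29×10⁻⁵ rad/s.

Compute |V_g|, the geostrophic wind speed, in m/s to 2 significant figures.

18 m/s

Coriolis parameter at 49°S:
f = 2Ω sin φ = 2 × 7.29×10⁻⁵ × sin 49° = 1.10×10⁻⁴ s⁻¹
In the Southern Hemisphere f is negative: f = −1.10×10⁻⁴ s⁻¹.
Component geostrophic relations (x east, y north):
u_g = −(1/(fρ)) ∂P/∂y,  v_g = (1/(fρ)) ∂P/∂x
u_g = −(2.2×10⁻³)/(−1.10×10⁻⁴ × 1.14) = 17.5 m/s;  v_g = (0.59×10⁻³)/(−1.10×10⁻⁴ × 1.14) = −4.70 m/s
|V_g| = √(u_g² + v_g²) = 18.2 m/s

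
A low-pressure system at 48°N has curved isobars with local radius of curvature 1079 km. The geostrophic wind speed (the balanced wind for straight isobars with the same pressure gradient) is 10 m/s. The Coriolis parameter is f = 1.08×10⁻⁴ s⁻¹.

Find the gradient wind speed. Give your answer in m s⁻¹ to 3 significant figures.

9.26 m s⁻¹

Around a low, centrifugal force acts outward with Coriolis, so pressure-gradient force balances both:
(1/ρ)|∂P/∂n| = fV + V²/R  →  V² + fR·V − fR·V_g = 0
With fR = 1.08×10⁻⁴ × 1079×10³ m = 117 m/s:
V = [−fR + √((fR)² + 4 fR V_g)]/2 = [−117 + √(117² + 4×117×10)]/2 = 9.26 m/s
Subgeostrophic (V < V_g = 10 m/s), as expected around a low.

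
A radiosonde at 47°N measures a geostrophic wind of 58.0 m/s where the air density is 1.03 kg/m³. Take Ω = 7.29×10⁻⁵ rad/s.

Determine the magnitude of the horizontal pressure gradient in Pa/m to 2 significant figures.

6.4×10⁻³ Pa/m

Coriolis parameter at 47°N:
f = 2Ω sin φ = 2 × 7.29×10⁻⁵ × sin 47° = 1.07×10⁻⁴ s⁻¹
Geostrophic balance rearranged: |∂P/∂n| = f ρ V_g
|∂P/∂n| = 1.07×10⁻⁴ × 1.03 × 58.0 = 6.37×10⁻³ Pa/m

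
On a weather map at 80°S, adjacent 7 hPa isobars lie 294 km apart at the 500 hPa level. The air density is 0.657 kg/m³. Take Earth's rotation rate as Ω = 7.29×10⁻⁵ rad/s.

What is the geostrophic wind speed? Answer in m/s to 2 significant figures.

25 m/s

Coriolis parameter at 80°S:
f = 2Ω sin φ = 2 × 7.29×10⁻⁵ × sin 80° = 1.44×10⁻⁴ s⁻¹
Pressure gradient: |∂P/∂n| = 700 Pa / 294000 m = 2.38×10⁻³ Pa/m
Geostrophic balance (pressure-gradient force = Coriolis force):
V_g = (1/(fρ)) |∂P/∂n| = 2.38×10⁻³ / (1.44×10⁻⁴ × 0.657) = 25.2 m/s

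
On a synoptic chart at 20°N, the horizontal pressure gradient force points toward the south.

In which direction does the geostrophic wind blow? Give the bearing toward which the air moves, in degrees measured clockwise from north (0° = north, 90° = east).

270°

The pressure-gradient force points toward the south (bearing 180°).
Geostrophic balance: in the Northern Hemisphere the Coriolis force deflects motion to the right, so the geostrophic wind blows 90° to the right of the pressure-gradient force (low pressure on the left).
Rotating 180° by 90° clockwise gives 270° — the wind blows toward the west.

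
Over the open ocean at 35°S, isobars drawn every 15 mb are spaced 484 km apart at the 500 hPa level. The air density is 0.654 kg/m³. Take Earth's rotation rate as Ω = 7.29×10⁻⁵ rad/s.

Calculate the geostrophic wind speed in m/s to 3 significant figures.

56.7 m/s

Coriolis parameter at 35°S:
f = 2Ω sin φ = 2 × 7.29×10⁻⁵ × sin 35° = 8.36×10⁻⁵ s⁻¹
Pressure gradient: |∂P/∂n| = 1500 Pa / 484000 m = 3.10×10⁻³ Pa/m
Geostrophic balance (pressure-gradient force = Coriolis force):
V_g = (1/(fρ)) |∂P/∂n| = 3.10×10⁻³ / (8.36×10⁻⁵ × 0.654) = 56.7 m/s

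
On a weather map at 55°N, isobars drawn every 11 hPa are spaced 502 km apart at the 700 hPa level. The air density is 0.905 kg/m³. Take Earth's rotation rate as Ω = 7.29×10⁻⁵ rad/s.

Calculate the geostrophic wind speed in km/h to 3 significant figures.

Coriolis parameter at 55°N:
f = 2Ω sin φ = 2 × 7.29×10⁻⁵ × sin 55° = 1.19×10⁻⁴ s⁻¹
Pressure gradient: |∂P/∂n| = 1100 Pa / 502000 m = 2.19×10⁻³ Pa/m
Geostrophic balance (pressure-gradient force = Coriolis force):
V_g = (1/(fρ)) |∂P/∂n| = 2.19×10⁻³ / (1.19×10⁻⁴ × 0.905) = 20.3 m/s
Converting: 20.3 m/s × 3.6 = 73.0 km/h

73.0 km/h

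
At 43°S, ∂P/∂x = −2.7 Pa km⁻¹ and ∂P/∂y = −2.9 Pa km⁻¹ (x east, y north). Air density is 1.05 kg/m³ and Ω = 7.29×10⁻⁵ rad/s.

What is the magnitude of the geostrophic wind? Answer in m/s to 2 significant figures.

38 m/s

Coriolis parameter at 43°S:
f = 2Ω sin φ = 2 × 7.29×10⁻⁵ × sin 43° = 9.94×10⁻⁵ s⁻¹
In the Southern Hemisphere f is negative: f = −9.94×10⁻⁵ s⁻¹.
Component geostrophic relations (x east, y north):
u_g = −(1/(fρ)) ∂P/∂y,  v_g = (1/(fρ)) ∂P/∂x
u_g = −(−2.9×10⁻³)/(−9.94×10⁻⁵ × 1.05) = −27.8 m/s;  v_g = (−2.7×10⁻³)/(−9.94×10⁻⁵ × 1.05) = 25.9 m/s
|V_g| = √(u_g² + v_g²) = 38.0 m/s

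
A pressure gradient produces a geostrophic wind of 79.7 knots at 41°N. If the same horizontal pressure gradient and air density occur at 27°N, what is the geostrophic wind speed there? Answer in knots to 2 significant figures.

With the same pressure gradient and density, V_g ∝ 1/f ∝ 1/sin φ.
V₂ = V₁ · sin φ₁ / sin φ₂ = 79.7 × sin 41° / sin 27°
V₂ = 79.7 × 0.6561/0.4540 = 120 knots

120 knots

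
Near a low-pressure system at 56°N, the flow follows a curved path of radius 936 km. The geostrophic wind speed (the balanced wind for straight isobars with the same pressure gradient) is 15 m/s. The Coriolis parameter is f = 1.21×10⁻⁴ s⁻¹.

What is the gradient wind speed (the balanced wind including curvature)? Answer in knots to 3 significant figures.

Around a low, centrifugal force acts outward with Coriolis, so pressure-gradient force balances both:
(1/ρ)|∂P/∂n| = fV + V²/R  →  V² + fR·V − fR·V_g = 0
With fR = 1.21×10⁻⁴ × 936×10³ m = 113 m/s:
V = [−fR + √((fR)² + 4 fR V_g)]/2 = [−113 + √(113² + 4×113×15)]/2 = 13.4 m/s
Subgeostrophic (V < V_g = 15 m/s), as expected around a low.
Converting: 13.4 m/s × 1.944 = 26.1 knots

26.1 knots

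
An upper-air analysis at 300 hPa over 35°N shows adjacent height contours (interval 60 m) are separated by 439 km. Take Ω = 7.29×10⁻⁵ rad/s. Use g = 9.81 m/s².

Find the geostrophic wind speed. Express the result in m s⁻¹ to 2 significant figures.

Coriolis parameter at 35°N:
f = 2Ω sin φ = 2 × 7.29×10⁻⁵ × sin 35° = 8.36×10⁻⁵ s⁻¹
Height gradient: |∂Z/∂n| = 60 m / 439000 m = 1.37×10⁻⁴
On a pressure surface, geostrophic balance gives V_g = (g/f)|∂Z/∂n|:
V_g = 9.81 × 1.37×10⁻⁴ / 8.36×10⁻⁵ = 16.0 m/s

16 m s⁻¹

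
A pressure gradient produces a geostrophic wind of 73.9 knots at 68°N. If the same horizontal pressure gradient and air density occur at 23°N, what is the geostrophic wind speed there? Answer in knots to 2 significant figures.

180 knots

With the same pressure gradient and density, V_g ∝ 1/f ∝ 1/sin φ.
V₂ = V₁ · sin φ₁ / sin φ₂ = 73.9 × sin 68° / sin 23°
V₂ = 73.9 × 0.9272/0.3907 = 180 knots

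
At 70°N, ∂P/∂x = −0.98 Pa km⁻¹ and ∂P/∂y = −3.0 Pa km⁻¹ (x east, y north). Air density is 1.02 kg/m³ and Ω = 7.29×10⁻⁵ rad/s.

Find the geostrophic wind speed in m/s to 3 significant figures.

22.6 m/s

Coriolis parameter at 70°N:
f = 2Ω sin φ = 2 × 7.29×10⁻⁵ × sin 70° = 1.37×10⁻⁴ s⁻¹
Component geostrophic relations (x east, y north):
u_g = −(1/(fρ)) ∂P/∂y,  v_g = (1/(fρ)) ∂P/∂x
u_g = −(−3.0×10⁻³)/(1.37×10⁻⁴ × 1.02) = 21.5 m/s;  v_g = (−0.98×10⁻³)/(1.37×10⁻⁴ × 1.02) = −7.01 m/s
|V_g| = √(u_g² + v_g²) = 22.6 m/s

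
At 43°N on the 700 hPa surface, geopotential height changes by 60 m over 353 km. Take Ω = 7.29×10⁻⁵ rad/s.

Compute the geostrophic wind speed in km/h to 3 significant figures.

Coriolis parameter at 43°N:
f = 2Ω sin φ = 2 × 7.29×10⁻⁵ × sin 43° = 9.94×10⁻⁵ s⁻¹
Height gradient: |∂Z/∂n| = 60 m / 353000 m = 1.70×10⁻⁴
On a pressure surface, geostrophic balance gives V_g = (g/f)|∂Z/∂n|:
V_g = 9.81 × 1.70×10⁻⁴ / 9.94×10⁻⁵ = 16.8 m/s
Converting: 16.8 m/s × 3.6 = 60.4 km/h

60.4 km/h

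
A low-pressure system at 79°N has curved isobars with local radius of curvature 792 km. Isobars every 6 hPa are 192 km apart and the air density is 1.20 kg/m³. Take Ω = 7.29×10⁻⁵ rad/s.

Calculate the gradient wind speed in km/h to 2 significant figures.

57 km/h

Coriolis parameter at 79°N:
f = 2Ω sin φ = 2 × 7.29×10⁻⁵ × sin 79° = 1.43×10⁻⁴ s⁻¹
Pressure gradient: |∂P/∂n| = 600 Pa / 192000 m = 3.12×10⁻³ Pa/m
Geostrophic speed: V_g = |∂P/∂n|/(fρ) = 3.12×10⁻³/(1.43×10⁻⁴ × 1.20) = 18.2 m/s
Around a low, centrifugal force acts outward with Coriolis, so pressure-gradient force balances both:
(1/ρ)|∂P/∂n| = fV + V²/R  →  V² + fR·V − fR·V_g = 0
With fR = 1.43×10⁻⁴ × 792×10³ m = 113 m/s:
V = [−fR + √((fR)² + 4 fR V_g)]/2 = [−113 + √(113² + 4×113×18.2)]/2 = 16 m/s
Subgeostrophic (V < V_g = 18.2 m/s), as expected around a low.
Converting: 16 m/s × 3.6 = 57 km/h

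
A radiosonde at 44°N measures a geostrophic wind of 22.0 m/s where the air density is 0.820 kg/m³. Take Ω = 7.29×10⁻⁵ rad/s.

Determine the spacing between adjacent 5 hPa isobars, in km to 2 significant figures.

270 km

Coriolis parameter at 44°N:
f = 2Ω sin φ = 2 × 7.29×10⁻⁵ × sin 44° = 1.01×10⁻⁴ s⁻¹
Geostrophic balance rearranged: |∂P/∂n| = f ρ V_g
|∂P/∂n| = 1.01×10⁻⁴ × 0.820 × 22.0 = 1.83×10⁻³ Pa/m
Isobar spacing: Δn = ΔP/|∂P/∂n| = 500 Pa / 1.83×10⁻³ Pa/m = 273656 m ≈ 270 km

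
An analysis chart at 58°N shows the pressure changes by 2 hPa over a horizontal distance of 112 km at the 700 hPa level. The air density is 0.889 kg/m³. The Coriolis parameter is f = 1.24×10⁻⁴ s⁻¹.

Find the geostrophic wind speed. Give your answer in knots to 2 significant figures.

31 knots

Pressure gradient: |∂P/∂n| = 200 Pa / 112000 m = 1.79×10⁻³ Pa/m
Geostrophic balance (pressure-gradient force = Coriolis force):
V_g = (1/(fρ)) |∂P/∂n| = 1.79×10⁻³ / (1.24×10⁻⁴ × 0.889) = 16.2 m/s
Converting: 16.2 m/s × 1.944 = 31 knots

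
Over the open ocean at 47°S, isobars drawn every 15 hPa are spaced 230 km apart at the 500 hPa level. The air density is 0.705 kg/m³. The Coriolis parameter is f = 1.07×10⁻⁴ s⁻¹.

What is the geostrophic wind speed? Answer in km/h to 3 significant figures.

Pressure gradient: |∂P/∂n| = 1500 Pa / 230000 m = 6.52×10⁻³ Pa/m
Geostrophic balance (pressure-gradient force = Coriolis force):
V_g = (1/(fρ)) |∂P/∂n| = 6.52×10⁻³ / (1.07×10⁻⁴ × 0.705) = 86.5 m/s
Converting: 86.5 m/s × 3.6 = 311 km/h

311 km/h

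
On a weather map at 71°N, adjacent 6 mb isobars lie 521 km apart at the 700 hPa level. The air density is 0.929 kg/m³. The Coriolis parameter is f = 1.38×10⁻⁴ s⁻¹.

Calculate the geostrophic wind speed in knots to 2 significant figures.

Pressure gradient: |∂P/∂n| = 600 Pa / 521000 m = 1.15×10⁻³ Pa/m
Geostrophic balance (pressure-gradient force = Coriolis force):
V_g = (1/(fρ)) |∂P/∂n| = 1.15×10⁻³ / (1.38×10⁻⁴ × 0.929) = 8.98 m/s
Converting: 8.98 m/s × 1.944 = 17 knots

17 knots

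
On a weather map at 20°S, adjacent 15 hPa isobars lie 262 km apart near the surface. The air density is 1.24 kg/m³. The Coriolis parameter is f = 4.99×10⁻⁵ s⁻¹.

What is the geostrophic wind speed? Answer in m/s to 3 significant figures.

Pressure gradient: |∂P/∂n| = 1500 Pa / 262000 m = 5.73×10⁻³ Pa/m
Geostrophic balance (pressure-gradient force = Coriolis force):
V_g = (1/(fρ)) |∂P/∂n| = 5.73×10⁻³ / (4.99×10⁻⁵ × 1.24) = 92.5 m/s

92.5 m/s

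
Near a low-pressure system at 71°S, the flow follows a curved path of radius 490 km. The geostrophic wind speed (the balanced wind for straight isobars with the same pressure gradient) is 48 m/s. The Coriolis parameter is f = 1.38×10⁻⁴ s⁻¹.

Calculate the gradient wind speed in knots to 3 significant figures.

Around a low, centrifugal force acts outward with Coriolis, so pressure-gradient force balances both:
(1/ρ)|∂P/∂n| = fV + V²/R  →  V² + fR·V − fR·V_g = 0
With fR = 1.38×10⁻⁴ × 490×10³ m = 67.6 m/s:
V = [−fR + √((fR)² + 4 fR V_g)]/2 = [−67.6 + √(67.6² + 4×67.6×48)]/2 = 32.4 m/s
Subgeostrophic (V < V_g = 48 m/s), as expected around a low.
Converting: 32.4 m/s × 1.944 = 63.1 knots

63.1 knots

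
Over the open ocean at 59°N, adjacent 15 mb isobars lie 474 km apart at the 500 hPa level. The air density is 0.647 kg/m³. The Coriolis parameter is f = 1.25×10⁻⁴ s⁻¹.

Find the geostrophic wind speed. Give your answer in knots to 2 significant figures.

Pressure gradient: |∂P/∂n| = 1500 Pa / 474000 m = 3.16×10⁻³ Pa/m
Geostrophic balance (pressure-gradient force = Coriolis force):
V_g = (1/(fρ)) |∂P/∂n| = 3.16×10⁻³ / (1.25×10⁻⁴ × 0.647) = 39.1 m/s
Converting: 39.1 m/s × 1.944 = 76 knots

76 knots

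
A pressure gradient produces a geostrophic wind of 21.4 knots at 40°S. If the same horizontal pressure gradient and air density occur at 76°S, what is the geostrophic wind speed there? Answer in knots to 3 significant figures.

With the same pressure gradient and density, V_g ∝ 1/f ∝ 1/sin φ.
V₂ = V₁ · sin φ₁ / sin φ₂ = 21.4 × sin 40° / sin 76°
V₂ = 21.4 × 0.6428/0.9703 = 14.2 knots

14.2 knots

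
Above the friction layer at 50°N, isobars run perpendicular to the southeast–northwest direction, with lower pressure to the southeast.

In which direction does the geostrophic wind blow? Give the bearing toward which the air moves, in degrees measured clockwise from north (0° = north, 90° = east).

The pressure-gradient force points toward the southeast (bearing 135°).
Geostrophic balance: in the Northern Hemisphere the Coriolis force deflects motion to the right, so the geostrophic wind blows 90° to the right of the pressure-gradient force (low pressure on the left).
Rotating 135° by 90° clockwise gives 225° — the wind blows toward the southwest.

225°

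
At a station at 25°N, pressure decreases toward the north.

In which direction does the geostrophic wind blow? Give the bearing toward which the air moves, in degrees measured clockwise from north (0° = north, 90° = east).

090°

The pressure-gradient force points toward the north (bearing 000°).
Geostrophic balance: in the Northern Hemisphere the Coriolis force deflects motion to the right, so the geostrophic wind blows 90° to the right of the pressure-gradient force (low pressure on the left).
Rotating 000° by 90° clockwise gives 090° — the wind blows toward the east.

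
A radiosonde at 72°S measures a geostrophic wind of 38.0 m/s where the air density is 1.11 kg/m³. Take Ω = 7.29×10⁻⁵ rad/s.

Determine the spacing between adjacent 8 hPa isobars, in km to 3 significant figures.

137 km

Coriolis parameter at 72°S:
f = 2Ω sin φ = 2 × 7.29×10⁻⁵ × sin 72° = 1.39×10⁻⁴ s⁻¹
Geostrophic balance rearranged: |∂P/∂n| = f ρ V_g
|∂P/∂n| = 1.39×10⁻⁴ × 1.11 × 38.0 = 5.85×10⁻³ Pa/m
Isobar spacing: Δn = ΔP/|∂P/∂n| = 800 Pa / 5.85×10⁻³ Pa/m = 136779 m ≈ 137 km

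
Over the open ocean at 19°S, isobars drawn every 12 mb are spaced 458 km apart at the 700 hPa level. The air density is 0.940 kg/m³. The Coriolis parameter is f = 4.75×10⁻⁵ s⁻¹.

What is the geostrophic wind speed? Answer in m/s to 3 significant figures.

58.7 m/s

Pressure gradient: |∂P/∂n| = 1200 Pa / 458000 m = 2.62×10⁻³ Pa/m
Geostrophic balance (pressure-gradient force = Coriolis force):
V_g = (1/(fρ)) |∂P/∂n| = 2.62×10⁻³ / (4.75×10⁻⁵ × 0.940) = 58.7 m/s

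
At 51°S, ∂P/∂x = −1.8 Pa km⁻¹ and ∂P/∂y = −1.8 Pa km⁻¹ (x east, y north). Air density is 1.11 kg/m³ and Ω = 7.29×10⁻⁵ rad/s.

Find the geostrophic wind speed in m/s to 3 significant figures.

Coriolis parameter at 51°S:
f = 2Ω sin φ = 2 × 7.29×10⁻⁵ × sin 51° = 1.13×10⁻⁴ s⁻¹
In the Southern Hemisphere f is negative: f = −1.13×10⁻⁴ s⁻¹.
Component geostrophic relations (x east, y north):
u_g = −(1/(fρ)) ∂P/∂y,  v_g = (1/(fρ)) ∂P/∂x
u_g = −(−1.8×10⁻³)/(−1.13×10⁻⁴ × 1.11) = −14.3 m/s;  v_g = (−1.8×10⁻³)/(−1.13×10⁻⁴ × 1.11) = 14.3 m/s
|V_g| = √(u_g² + v_g²) = 20.2 m/s

20.2 m/s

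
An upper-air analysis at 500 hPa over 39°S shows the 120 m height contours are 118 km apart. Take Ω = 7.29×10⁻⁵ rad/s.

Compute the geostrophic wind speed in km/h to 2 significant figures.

Coriolis parameter at 39°S:
f = 2Ω sin φ = 2 × 7.29×10⁻⁵ × sin 39° = 9.18×10⁻⁵ s⁻¹
Height gradient: |∂Z/∂n| = 120 m / 118000 m = 1.02×10⁻³
On a pressure surface, geostrophic balance gives V_g = (g/f)|∂Z/∂n|:
V_g = 9.81 × 1.02×10⁻³ / 9.18×10⁻⁵ = 109 m/s
Converting: 109 m/s × 3.6 = 390 km/h

390 km/h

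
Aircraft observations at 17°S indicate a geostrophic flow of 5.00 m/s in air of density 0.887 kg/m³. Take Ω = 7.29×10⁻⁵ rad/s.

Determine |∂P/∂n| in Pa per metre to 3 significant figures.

Coriolis parameter at 17°S:
f = 2Ω sin φ = 2 × 7.29×10⁻⁵ × sin 17° = 4.26×10⁻⁵ s⁻¹
Geostrophic balance rearranged: |∂P/∂n| = f ρ V_g
|∂P/∂n| = 4.26×10⁻⁵ × 0.887 × 5.00 = 1.89×10⁻⁴ Pa/m

1.89×10⁻⁴ Pa/m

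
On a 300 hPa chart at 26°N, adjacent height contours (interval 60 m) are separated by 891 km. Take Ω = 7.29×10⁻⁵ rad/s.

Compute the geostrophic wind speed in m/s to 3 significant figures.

10.3 m/s

Coriolis parameter at 26°N:
f = 2Ω sin φ = 2 × 7.29×10⁻⁵ × sin 26° = 6.39×10⁻⁵ s⁻¹
Height gradient: |∂Z/∂n| = 60 m / 891000 m = 6.73×10⁻⁵
On a pressure surface, geostrophic balance gives V_g = (g/f)|∂Z/∂n|:
V_g = 9.81 × 6.73×10⁻⁵ / 6.39×10⁻⁵ = 10.3 m/s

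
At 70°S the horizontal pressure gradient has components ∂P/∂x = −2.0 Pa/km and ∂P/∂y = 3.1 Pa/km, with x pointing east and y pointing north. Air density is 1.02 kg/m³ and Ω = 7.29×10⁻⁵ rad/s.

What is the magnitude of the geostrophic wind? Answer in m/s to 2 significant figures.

Coriolis parameter at 70°S:
f = 2Ω sin φ = 2 × 7.29×10⁻⁵ × sin 70° = 1.37×10⁻⁴ s⁻¹
In the Southern Hemisphere f is negative: f = −1.37×10⁻⁴ s⁻¹.
Component geostrophic relations (x east, y north):
u_g = −(1/(fρ)) ∂P/∂y,  v_g = (1/(fρ)) ∂P/∂x
u_g = −(3.1×10⁻³)/(−1.37×10⁻⁴ × 1.02) = 22.2 m/s;  v_g = (−2.0×10⁻³)/(−1.37×10⁻⁴ × 1.02) = 14.3 m/s
|V_g| = √(u_g² + v_g²) = 26.4 m/s

26 m/s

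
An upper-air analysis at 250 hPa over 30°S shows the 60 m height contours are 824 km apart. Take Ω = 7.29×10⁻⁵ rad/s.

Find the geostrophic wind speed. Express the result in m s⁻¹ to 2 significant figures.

Coriolis parameter at 30°S:
f = 2Ω sin φ = 2 × 7.29×10⁻⁵ × sin 30° = 7.29×10⁻⁵ s⁻¹
Height gradient: |∂Z/∂n| = 60 m / 824000 m = 7.28×10⁻⁵
On a pressure surface, geostrophic balance gives V_g = (g/f)|∂Z/∂n|:
V_g = 9.81 × 7.28×10⁻⁵ / 7.29×10⁻⁵ = 9.80 m/s

9.8 m s⁻¹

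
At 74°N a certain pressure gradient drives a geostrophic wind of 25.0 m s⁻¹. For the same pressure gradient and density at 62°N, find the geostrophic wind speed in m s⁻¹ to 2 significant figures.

With the same pressure gradient and density, V_g ∝ 1/f ∝ 1/sin φ.
V₂ = V₁ · sin φ₁ / sin φ₂ = 25.0 × sin 74° / sin 62°
V₂ = 25.0 × 0.9613/0.8829 = 27 m s⁻¹

27 m s⁻¹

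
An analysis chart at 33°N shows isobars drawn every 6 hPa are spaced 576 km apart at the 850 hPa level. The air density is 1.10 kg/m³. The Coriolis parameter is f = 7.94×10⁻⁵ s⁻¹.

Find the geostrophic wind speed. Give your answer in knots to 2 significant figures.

Pressure gradient: |∂P/∂n| = 600 Pa / 576000 m = 1.04×10⁻³ Pa/m
Geostrophic balance (pressure-gradient force = Coriolis force):
V_g = (1/(fρ)) |∂P/∂n| = 1.04×10⁻³ / (7.94×10⁻⁵ × 1.10) = 11.9 m/s
Converting: 11.9 m/s × 1.944 = 23 knots

23 knots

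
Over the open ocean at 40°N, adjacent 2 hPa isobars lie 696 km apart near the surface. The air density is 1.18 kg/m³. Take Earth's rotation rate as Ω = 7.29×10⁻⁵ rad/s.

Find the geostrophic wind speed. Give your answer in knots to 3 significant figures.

5.05 knots

Coriolis parameter at 40°N:
f = 2Ω sin φ = 2 × 7.29×10⁻⁵ × sin 40° = 9.37×10⁻⁵ s⁻¹
Pressure gradient: |∂P/∂n| = 200 Pa / 696000 m = 2.87×10⁻⁴ Pa/m
Geostrophic balance (pressure-gradient force = Coriolis force):
V_g = (1/(fρ)) |∂P/∂n| = 2.87×10⁻⁴ / (9.37×10⁻⁵ × 1.18) = 2.60 m/s
Converting: 2.60 m/s × 1.944 = 5.05 knots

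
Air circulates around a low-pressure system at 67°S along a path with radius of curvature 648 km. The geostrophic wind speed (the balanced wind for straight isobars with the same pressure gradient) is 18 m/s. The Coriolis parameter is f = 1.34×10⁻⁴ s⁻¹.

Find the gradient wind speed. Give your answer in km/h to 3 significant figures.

Around a low, centrifugal force acts outward with Coriolis, so pressure-gradient force balances both:
(1/ρ)|∂P/∂n| = fV + V²/R  →  V² + fR·V − fR·V_g = 0
With fR = 1.34×10⁻⁴ × 648×10³ m = 86.8 m/s:
V = [−fR + √((fR)² + 4 fR V_g)]/2 = [−86.8 + √(86.8² + 4×86.8×18)]/2 = 15.3 m/s
Subgeostrophic (V < V_g = 18 m/s), as expected around a low.
Converting: 15.3 m/s × 3.6 = 55.1 km/h

55.1 km/h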